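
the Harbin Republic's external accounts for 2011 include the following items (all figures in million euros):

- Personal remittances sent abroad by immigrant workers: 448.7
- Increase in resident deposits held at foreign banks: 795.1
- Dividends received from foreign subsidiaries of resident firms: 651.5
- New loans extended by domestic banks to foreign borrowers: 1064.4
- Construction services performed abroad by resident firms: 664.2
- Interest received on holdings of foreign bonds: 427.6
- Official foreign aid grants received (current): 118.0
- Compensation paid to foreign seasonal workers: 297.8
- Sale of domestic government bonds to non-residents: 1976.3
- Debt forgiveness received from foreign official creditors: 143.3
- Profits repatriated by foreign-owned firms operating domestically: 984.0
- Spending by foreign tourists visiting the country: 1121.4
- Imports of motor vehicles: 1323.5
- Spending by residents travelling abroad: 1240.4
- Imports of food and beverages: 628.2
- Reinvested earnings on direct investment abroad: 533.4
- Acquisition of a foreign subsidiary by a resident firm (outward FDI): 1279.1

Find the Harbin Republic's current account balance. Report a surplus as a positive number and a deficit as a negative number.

Goods: -1323.5 - 628.2 = -1951.7
Services: 1121.4 - 1240.4 + 664.2 = 545.2
Primary income: -297.8 + 651.5 + 427.6 + 533.4 - 984.0 = 330.7
Secondary income: -448.7 + 118.0 = -330.7
Current account = (-1951.7) + 545.2 + 330.7 + (-330.7) = -1406.5
(Excluded from the current account — financial account: increase in resident deposits held at foreign banks 795.1, new loans extended by domestic banks to foreign borrowers 1064.4, sale of domestic government bonds to non-residents 1976.3, acquisition of a foreign subsidiary by a resident firm (outward FDI) 1279.1; capital account: debt forgiveness received from foreign official creditors 143.3.)

-1406.5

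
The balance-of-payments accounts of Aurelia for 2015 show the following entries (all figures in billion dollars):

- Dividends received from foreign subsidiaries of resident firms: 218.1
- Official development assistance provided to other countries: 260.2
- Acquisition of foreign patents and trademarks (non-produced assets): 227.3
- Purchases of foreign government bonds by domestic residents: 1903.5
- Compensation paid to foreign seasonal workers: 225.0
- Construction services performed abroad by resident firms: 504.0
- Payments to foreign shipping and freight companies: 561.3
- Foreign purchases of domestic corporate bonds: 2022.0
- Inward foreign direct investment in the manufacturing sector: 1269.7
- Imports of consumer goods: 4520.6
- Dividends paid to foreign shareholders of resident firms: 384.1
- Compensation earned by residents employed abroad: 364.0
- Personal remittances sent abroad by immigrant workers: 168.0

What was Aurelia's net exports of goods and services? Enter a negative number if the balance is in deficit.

-4577.9

Goods: -4520.6
Services: -561.3 + 504.0 = -57.3
Trade balance = -4520.6 + (-57.3) = -4577.9
(Excluded from the trade balance — primary income: dividends received from foreign subsidiaries of resident firms 218.1, compensation paid to foreign seasonal workers 225.0, dividends paid to foreign shareholders of resident firms 384.1, compensation earned by residents employed abroad 364.0; secondary income: official development assistance provided to other countries 260.2, personal remittances sent abroad by immigrant workers 168.0; capital account: acquisition of foreign patents and trademarks (non-produced assets) 227.3; financial account: purchases of foreign government bonds by domestic residents 1903.5, foreign purchases of domestic corporate bonds 2022.0, inward foreign direct investment in the manufacturing sector 1269.7.)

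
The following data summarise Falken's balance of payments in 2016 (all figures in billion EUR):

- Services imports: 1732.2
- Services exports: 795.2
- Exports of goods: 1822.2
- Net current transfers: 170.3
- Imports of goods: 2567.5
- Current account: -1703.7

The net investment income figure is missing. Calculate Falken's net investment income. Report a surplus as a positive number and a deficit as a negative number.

Current account = goods balance + services balance + net primary income + net secondary income
Sum of the known components = -1512.0
Net investment income = CA - (known components) = -1703.7 - (-1512.0) = -191.7

-191.7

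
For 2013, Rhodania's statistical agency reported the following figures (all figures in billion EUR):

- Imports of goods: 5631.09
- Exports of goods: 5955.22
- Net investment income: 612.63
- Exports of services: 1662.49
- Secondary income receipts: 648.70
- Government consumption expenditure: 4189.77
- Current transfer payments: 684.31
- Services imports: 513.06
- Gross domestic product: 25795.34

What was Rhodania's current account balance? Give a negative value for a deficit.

Goods balance = 5955.22 - 5631.09 = 324.13
Services balance = 1662.49 - 513.06 = 1149.43
Trade balance (goods + services) = 324.13 + 1149.43 = 1473.56
Net primary income = 612.63
Net secondary income = 648.70 - 684.31 = -35.61
Current account = 1473.56 + 612.63 + (-35.61) = 2050.58

2050.58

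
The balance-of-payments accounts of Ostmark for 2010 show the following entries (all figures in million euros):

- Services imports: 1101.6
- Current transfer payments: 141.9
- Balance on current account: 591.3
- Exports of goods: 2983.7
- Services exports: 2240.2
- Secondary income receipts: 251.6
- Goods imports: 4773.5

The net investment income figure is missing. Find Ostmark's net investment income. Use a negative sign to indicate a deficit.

1132.8

Current account = goods balance + services balance + net primary income + net secondary income
Sum of the known components = -541.5
Net investment income = CA - (known components) = 591.3 - (-541.5) = 1132.8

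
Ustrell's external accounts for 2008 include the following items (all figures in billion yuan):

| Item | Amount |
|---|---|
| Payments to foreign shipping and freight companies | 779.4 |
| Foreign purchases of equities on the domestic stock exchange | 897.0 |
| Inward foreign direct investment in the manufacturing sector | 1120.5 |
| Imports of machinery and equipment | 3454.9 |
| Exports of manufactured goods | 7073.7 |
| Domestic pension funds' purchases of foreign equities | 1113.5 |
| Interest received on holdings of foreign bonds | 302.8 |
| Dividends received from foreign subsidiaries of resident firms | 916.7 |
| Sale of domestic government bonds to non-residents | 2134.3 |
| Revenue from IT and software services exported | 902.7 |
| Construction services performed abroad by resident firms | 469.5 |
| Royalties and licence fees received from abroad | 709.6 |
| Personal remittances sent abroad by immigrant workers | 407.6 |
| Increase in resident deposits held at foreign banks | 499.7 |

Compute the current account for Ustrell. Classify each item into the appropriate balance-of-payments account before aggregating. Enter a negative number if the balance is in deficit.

Goods: 7073.7 - 3454.9 = 3618.8
Services: 469.5 + 709.6 - 779.4 + 902.7 = 1302.4
Primary income: 916.7 + 302.8 = 1219.5
Secondary income: -407.6
Current account = 3618.8 + 1302.4 + 1219.5 + (-407.6) = 5733.1
(Excluded from the current account — financial account: foreign purchases of equities on the domestic stock exchange 897.0, inward foreign direct investment in the manufacturing sector 1120.5, domestic pension funds' purchases of foreign equities 1113.5, sale of domestic government bonds to non-residents 2134.3, increase in resident deposits held at foreign banks 499.7.)

5733.1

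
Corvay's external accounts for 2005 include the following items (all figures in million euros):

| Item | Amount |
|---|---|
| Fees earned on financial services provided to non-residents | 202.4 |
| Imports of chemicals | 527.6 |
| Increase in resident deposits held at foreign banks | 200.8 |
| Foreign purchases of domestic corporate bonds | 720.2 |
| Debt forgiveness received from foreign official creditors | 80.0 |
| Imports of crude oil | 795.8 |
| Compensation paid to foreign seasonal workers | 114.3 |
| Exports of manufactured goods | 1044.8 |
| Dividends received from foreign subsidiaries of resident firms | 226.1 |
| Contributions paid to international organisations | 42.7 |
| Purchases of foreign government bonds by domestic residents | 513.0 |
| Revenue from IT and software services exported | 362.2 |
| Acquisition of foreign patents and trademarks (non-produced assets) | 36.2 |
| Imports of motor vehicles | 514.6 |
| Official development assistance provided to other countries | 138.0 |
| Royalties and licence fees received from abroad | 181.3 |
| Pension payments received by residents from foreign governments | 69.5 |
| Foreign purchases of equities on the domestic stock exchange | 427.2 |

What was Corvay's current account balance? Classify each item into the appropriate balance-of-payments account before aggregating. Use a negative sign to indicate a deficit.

-46.7

Goods: -795.8 - 527.6 - 514.6 + 1044.8 = -793.2
Services: 181.3 + 362.2 + 202.4 = 745.9
Primary income: -114.3 + 226.1 = 111.8
Secondary income: 69.5 - 138.0 - 42.7 = -111.2
Current account = (-793.2) + 745.9 + 111.8 + (-111.2) = -46.7
(Excluded from the current account — financial account: increase in resident deposits held at foreign banks 200.8, foreign purchases of domestic corporate bonds 720.2, purchases of foreign government bonds by domestic residents 513.0, foreign purchases of equities on the domestic stock exchange 427.2; capital account: debt forgiveness received from foreign official creditors 80.0, acquisition of foreign patents and trademarks (non-produced assets) 36.2.)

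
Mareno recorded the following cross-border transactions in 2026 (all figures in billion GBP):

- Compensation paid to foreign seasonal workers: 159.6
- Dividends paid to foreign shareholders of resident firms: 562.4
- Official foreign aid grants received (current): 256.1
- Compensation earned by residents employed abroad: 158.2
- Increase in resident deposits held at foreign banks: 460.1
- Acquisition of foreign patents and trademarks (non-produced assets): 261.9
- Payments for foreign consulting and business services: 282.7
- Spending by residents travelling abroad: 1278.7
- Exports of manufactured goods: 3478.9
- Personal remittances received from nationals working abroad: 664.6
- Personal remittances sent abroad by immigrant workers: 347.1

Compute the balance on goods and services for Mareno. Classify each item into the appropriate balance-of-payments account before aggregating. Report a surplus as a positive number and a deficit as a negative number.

Goods: 3478.9
Services: -1278.7 - 282.7 = -1561.4
Trade balance = 3478.9 + (-1561.4) = 1917.5
(Excluded from the trade balance — primary income: compensation paid to foreign seasonal workers 159.6, dividends paid to foreign shareholders of resident firms 562.4, compensation earned by residents employed abroad 158.2; secondary income: official foreign aid grants received (current) 256.1, personal remittances received from nationals working abroad 664.6, personal remittances sent abroad by immigrant workers 347.1; financial account: increase in resident deposits held at foreign banks 460.1; capital account: acquisition of foreign patents and trademarks (non-produced assets) 261.9.)

1917.5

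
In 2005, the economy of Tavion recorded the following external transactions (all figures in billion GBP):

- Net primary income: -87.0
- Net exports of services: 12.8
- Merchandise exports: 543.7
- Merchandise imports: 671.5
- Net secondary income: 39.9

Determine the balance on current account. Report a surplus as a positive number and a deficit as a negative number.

-162.1

Goods balance = 543.7 - 671.5 = -127.8
Services balance = 12.8
Trade balance (goods + services) = -127.8 + 12.8 = -115.0
Net primary income = -87.0
Net secondary income = 39.9
Current account = -115.0 + (-87.0) + 39.9 = -162.1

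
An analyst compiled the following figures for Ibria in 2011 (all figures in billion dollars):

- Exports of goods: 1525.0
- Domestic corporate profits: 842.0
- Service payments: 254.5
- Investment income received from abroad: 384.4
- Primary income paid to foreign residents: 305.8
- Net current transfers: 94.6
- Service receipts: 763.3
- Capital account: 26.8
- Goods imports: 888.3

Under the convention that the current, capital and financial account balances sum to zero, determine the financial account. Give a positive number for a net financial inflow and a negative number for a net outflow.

Goods balance = 1525.0 - 888.3 = 636.7
Services balance = 763.3 - 254.5 = 508.8
Trade balance (goods + services) = 636.7 + 508.8 = 1145.5
Net primary income = 384.4 - 305.8 = 78.6
Net secondary income = 94.6
Current account = 1145.5 + 78.6 + 94.6 = 1318.7
Financial account = -(1318.7 + 26.8) = -1345.5

-1345.5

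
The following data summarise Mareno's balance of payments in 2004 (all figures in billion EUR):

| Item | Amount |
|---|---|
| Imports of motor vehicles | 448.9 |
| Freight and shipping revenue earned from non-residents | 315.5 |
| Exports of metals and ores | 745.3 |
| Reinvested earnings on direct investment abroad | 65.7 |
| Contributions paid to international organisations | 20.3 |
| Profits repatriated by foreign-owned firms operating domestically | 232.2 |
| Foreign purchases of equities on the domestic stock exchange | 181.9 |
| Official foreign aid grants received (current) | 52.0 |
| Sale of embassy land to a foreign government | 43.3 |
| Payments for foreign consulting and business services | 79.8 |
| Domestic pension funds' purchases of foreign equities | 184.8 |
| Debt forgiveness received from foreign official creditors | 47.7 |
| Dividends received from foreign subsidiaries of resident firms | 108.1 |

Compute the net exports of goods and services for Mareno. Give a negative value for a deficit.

532.1

Goods: -448.9 + 745.3 = 296.4
Services: 315.5 - 79.8 = 235.7
Trade balance = 296.4 + 235.7 = 532.1
(Excluded from the trade balance — primary income: reinvested earnings on direct investment abroad 65.7, profits repatriated by foreign-owned firms operating domestically 232.2, dividends received from foreign subsidiaries of resident firms 108.1; secondary income: contributions paid to international organisations 20.3, official foreign aid grants received (current) 52.0; financial account: foreign purchases of equities on the domestic stock exchange 181.9, domestic pension funds' purchases of foreign equities 184.8; capital account: sale of embassy land to a foreign government 43.3, debt forgiveness received from foreign official creditors 47.7.)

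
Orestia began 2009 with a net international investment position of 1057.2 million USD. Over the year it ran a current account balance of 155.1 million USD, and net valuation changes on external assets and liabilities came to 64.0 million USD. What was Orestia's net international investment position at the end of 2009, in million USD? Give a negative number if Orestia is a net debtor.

1276.3

Change in NIIP = current account + net valuation change = 155.1 + 64.0 = 219.1
End-of-year NIIP = 1057.2 + 219.1 = 1276.3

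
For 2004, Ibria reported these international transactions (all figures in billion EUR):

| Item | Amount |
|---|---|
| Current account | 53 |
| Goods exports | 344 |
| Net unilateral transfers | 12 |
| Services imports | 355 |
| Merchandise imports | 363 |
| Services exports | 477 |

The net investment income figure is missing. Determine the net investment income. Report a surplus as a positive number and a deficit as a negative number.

-62

Current account = goods balance + services balance + net primary income + net secondary income
Sum of the known components = 115
Net investment income = CA - (known components) = 53 - 115 = -62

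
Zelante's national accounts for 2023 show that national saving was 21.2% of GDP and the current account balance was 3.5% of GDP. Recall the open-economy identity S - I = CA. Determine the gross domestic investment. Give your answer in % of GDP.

17.7

S - I = CA (net lending to the rest of the world).
I = S - CA = 21.2 - 3.5 = 17.7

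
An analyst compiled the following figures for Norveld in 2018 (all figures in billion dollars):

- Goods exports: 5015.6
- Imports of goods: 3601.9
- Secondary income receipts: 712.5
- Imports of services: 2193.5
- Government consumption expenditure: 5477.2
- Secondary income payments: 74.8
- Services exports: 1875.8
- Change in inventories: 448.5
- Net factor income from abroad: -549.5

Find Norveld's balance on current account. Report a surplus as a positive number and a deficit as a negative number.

1184.2

Goods balance = 5015.6 - 3601.9 = 1413.7
Services balance = 1875.8 - 2193.5 = -317.7
Trade balance (goods + services) = 1413.7 + (-317.7) = 1096.0
Net primary income = -549.5
Net secondary income = 712.5 - 74.8 = 637.7
Current account = 1096.0 + (-549.5) + 637.7 = 1184.2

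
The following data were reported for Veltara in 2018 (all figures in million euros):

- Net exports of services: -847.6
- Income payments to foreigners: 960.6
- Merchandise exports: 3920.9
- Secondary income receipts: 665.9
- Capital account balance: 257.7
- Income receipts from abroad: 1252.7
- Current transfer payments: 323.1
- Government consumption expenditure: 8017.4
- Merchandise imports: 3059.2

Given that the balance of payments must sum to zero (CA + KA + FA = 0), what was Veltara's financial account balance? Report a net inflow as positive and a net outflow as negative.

Goods balance = 3920.9 - 3059.2 = 861.7
Services balance = -847.6
Trade balance (goods + services) = 861.7 + (-847.6) = 14.1
Net primary income = 1252.7 - 960.6 = 292.1
Net secondary income = 665.9 - 323.1 = 342.8
Current account = 14.1 + 292.1 + 342.8 = 649.0
Financial account = -(649.0 + 257.7) = -906.7

-906.7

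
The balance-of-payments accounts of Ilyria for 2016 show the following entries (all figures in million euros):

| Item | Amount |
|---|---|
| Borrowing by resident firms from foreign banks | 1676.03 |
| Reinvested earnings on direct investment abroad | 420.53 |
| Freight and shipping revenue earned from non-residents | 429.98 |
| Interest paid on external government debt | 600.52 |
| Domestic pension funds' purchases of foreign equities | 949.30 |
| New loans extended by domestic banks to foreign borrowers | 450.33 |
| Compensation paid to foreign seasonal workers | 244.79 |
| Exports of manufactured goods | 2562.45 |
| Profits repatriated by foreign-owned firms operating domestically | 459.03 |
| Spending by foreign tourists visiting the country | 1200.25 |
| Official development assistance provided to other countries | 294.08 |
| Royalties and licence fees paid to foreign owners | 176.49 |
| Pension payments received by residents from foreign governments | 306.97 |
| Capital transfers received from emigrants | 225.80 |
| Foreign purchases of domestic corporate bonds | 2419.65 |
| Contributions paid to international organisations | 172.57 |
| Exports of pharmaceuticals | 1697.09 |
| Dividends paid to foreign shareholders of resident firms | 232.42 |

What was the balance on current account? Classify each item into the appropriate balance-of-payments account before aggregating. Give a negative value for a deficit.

Goods: 2562.45 + 1697.09 = 4259.54
Services: 1200.25 + 429.98 - 176.49 = 1453.74
Primary income: -232.42 - 459.03 - 600.52 + 420.53 - 244.79 = -1116.23
Secondary income: -172.57 - 294.08 + 306.97 = -159.68
Current account = 4259.54 + 1453.74 + (-1116.23) + (-159.68) = 4437.37
(Excluded from the current account — financial account: borrowing by resident firms from foreign banks 1676.03, domestic pension funds' purchases of foreign equities 949.30, new loans extended by domestic banks to foreign borrowers 450.33, foreign purchases of domestic corporate bonds 2419.65; capital account: capital transfers received from emigrants 225.80.)

4437.37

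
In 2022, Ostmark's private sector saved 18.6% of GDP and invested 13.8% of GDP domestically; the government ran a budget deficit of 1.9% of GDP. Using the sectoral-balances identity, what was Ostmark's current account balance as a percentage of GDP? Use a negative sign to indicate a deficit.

By the sectoral-balances identity, CA = (S_private - I) + (T - G).
Private balance = 18.6 - 13.8 = 4.8
Government balance (T - G) = -1.9
CA = 4.8 + (-1.9) = 2.9

2.9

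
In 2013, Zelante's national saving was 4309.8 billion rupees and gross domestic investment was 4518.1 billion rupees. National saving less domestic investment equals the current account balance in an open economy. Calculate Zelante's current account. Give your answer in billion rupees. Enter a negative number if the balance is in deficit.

S - I = CA (net lending to the rest of the world).
CA = S - I = 4309.8 - 4518.1 = -208.3

-208.3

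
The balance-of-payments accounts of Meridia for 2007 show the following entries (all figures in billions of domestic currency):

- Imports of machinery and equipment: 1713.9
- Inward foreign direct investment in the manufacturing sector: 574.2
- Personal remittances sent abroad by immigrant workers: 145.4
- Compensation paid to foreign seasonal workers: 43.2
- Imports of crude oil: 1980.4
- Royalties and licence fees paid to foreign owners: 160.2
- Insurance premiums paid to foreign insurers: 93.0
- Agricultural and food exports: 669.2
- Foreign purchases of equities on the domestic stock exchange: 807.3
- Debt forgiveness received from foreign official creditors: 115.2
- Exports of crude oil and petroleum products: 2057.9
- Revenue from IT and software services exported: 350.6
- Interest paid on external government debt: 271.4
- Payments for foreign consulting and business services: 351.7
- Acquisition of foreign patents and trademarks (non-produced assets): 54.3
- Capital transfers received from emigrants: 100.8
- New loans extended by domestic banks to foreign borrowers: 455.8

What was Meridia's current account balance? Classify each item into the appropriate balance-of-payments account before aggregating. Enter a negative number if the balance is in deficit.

-1681.5

Goods: 2057.9 + 669.2 - 1713.9 - 1980.4 = -967.2
Services: -351.7 - 160.2 - 93.0 + 350.6 = -254.3
Primary income: -43.2 - 271.4 = -314.6
Secondary income: -145.4
Current account = (-967.2) + (-254.3) + (-314.6) + (-145.4) = -1681.5
(Excluded from the current account — financial account: inward foreign direct investment in the manufacturing sector 574.2, foreign purchases of equities on the domestic stock exchange 807.3, new loans extended by domestic banks to foreign borrowers 455.8; capital account: debt forgiveness received from foreign official creditors 115.2, acquisition of foreign patents and trademarks (non-produced assets) 54.3, capital transfers received from emigrants 100.8.)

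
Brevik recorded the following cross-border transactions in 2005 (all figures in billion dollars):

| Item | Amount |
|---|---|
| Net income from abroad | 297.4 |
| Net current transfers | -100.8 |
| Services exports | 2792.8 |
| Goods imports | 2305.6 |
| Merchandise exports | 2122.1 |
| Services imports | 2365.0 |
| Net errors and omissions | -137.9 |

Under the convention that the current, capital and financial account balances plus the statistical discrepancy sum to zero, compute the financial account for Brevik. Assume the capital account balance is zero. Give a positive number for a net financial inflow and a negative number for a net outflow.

Goods balance = 2122.1 - 2305.6 = -183.5
Services balance = 2792.8 - 2365.0 = 427.8
Trade balance (goods + services) = -183.5 + 427.8 = 244.3
Net primary income = 297.4
Net secondary income = -100.8
Current account = 244.3 + 297.4 + (-100.8) = 440.9
Financial account = -(440.9 + (-137.9)) = -303.0

-303.0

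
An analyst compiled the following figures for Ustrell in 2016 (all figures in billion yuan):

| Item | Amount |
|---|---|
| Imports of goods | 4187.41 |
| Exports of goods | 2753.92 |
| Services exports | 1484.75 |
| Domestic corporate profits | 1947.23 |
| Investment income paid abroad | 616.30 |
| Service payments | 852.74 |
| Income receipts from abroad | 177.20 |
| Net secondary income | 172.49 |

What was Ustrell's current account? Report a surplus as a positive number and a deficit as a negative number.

-1068.09

Goods balance = 2753.92 - 4187.41 = -1433.49
Services balance = 1484.75 - 852.74 = 632.01
Trade balance (goods + services) = -1433.49 + 632.01 = -801.48
Net primary income = 177.20 - 616.30 = -439.10
Net secondary income = 172.49
Current account = -801.48 + (-439.10) + 172.49 = -1068.09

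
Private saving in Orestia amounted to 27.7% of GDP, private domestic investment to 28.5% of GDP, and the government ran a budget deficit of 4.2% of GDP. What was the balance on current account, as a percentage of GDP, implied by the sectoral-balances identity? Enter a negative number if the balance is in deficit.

By the sectoral-balances identity, CA = (S_private - I) + (T - G).
Private balance = 27.7 - 28.5 = -0.8
Government balance (T - G) = -4.2
CA = -0.8 + (-4.2) = -5.0

-5.0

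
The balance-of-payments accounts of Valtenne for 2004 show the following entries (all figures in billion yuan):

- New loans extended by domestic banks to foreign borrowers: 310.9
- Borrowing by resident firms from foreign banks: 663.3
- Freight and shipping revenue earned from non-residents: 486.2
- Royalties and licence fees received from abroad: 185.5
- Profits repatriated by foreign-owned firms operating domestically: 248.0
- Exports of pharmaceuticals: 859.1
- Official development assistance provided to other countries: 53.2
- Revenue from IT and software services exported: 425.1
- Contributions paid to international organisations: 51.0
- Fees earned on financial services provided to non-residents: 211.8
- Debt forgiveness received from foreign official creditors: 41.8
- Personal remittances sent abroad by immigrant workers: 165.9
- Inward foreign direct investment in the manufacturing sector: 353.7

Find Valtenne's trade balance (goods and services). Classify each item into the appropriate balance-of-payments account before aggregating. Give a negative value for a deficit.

Goods: 859.1
Services: 486.2 + 185.5 + 211.8 + 425.1 = 1308.6
Trade balance = 859.1 + 1308.6 = 2167.7
(Excluded from the trade balance — financial account: new loans extended by domestic banks to foreign borrowers 310.9, borrowing by resident firms from foreign banks 663.3, inward foreign direct investment in the manufacturing sector 353.7; primary income: profits repatriated by foreign-owned firms operating domestically 248.0; secondary income: official development assistance provided to other countries 53.2, contributions paid to international organisations 51.0, personal remittances sent abroad by immigrant workers 165.9; capital account: debt forgiveness received from foreign official creditors 41.8.)

2167.7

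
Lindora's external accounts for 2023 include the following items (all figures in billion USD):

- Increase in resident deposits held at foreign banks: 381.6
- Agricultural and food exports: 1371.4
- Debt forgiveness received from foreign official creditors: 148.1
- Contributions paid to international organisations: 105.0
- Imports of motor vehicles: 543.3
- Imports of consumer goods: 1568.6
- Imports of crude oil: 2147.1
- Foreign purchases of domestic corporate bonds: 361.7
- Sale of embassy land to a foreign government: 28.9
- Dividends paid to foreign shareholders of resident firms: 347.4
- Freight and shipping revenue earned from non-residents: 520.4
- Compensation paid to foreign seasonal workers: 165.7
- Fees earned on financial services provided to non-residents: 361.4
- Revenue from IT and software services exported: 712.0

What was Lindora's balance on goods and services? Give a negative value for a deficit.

-1293.8

Goods: 1371.4 - 543.3 - 2147.1 - 1568.6 = -2887.6
Services: 361.4 + 520.4 + 712.0 = 1593.8
Trade balance = -2887.6 + 1593.8 = -1293.8
(Excluded from the trade balance — financial account: increase in resident deposits held at foreign banks 381.6, foreign purchases of domestic corporate bonds 361.7; capital account: debt forgiveness received from foreign official creditors 148.1, sale of embassy land to a foreign government 28.9; secondary income: contributions paid to international organisations 105.0; primary income: dividends paid to foreign shareholders of resident firms 347.4, compensation paid to foreign seasonal workers 165.7.)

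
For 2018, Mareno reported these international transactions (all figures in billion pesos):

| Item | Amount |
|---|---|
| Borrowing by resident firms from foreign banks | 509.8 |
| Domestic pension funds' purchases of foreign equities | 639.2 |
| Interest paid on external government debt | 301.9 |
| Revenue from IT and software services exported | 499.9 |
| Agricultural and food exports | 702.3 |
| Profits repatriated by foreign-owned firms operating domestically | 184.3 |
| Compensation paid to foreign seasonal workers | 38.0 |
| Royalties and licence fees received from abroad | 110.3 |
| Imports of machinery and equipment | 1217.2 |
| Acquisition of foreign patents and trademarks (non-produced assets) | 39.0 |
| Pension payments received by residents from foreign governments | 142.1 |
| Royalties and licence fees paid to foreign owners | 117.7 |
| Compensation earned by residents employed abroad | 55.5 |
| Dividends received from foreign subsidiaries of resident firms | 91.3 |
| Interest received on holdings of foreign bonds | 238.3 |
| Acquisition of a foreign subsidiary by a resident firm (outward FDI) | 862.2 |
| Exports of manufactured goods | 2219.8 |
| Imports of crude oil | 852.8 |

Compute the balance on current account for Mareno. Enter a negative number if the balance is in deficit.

1347.6

Goods: 2219.8 - 852.8 + 702.3 - 1217.2 = 852.1
Services: -117.7 + 499.9 + 110.3 = 492.5
Primary income: 55.5 - 301.9 - 184.3 + 238.3 - 38.0 + 91.3 = -139.1
Secondary income: 142.1
Current account = 852.1 + 492.5 + (-139.1) + 142.1 = 1347.6
(Excluded from the current account — financial account: borrowing by resident firms from foreign banks 509.8, domestic pension funds' purchases of foreign equities 639.2, acquisition of a foreign subsidiary by a resident firm (outward FDI) 862.2; capital account: acquisition of foreign patents and trademarks (non-produced assets) 39.0.)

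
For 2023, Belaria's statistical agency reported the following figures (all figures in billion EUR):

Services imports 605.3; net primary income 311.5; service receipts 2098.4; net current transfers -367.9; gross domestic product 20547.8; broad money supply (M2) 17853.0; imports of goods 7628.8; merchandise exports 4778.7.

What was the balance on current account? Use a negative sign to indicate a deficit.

Goods balance = 4778.7 - 7628.8 = -2850.1
Services balance = 2098.4 - 605.3 = 1493.1
Trade balance (goods + services) = -2850.1 + 1493.1 = -1357.0
Net primary income = 311.5
Net secondary income = -367.9
Current account = -1357.0 + 311.5 + (-367.9) = -1413.4

-1413.4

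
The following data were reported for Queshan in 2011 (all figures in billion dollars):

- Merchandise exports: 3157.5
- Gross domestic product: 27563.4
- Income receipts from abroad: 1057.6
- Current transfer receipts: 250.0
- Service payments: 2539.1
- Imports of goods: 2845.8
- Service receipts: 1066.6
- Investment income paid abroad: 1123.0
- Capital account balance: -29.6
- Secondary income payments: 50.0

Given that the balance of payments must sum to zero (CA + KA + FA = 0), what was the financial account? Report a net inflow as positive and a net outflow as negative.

Goods balance = 3157.5 - 2845.8 = 311.7
Services balance = 1066.6 - 2539.1 = -1472.5
Trade balance (goods + services) = 311.7 + (-1472.5) = -1160.8
Net primary income = 1057.6 - 1123.0 = -65.4
Net secondary income = 250.0 - 50.0 = 200.0
Current account = -1160.8 + (-65.4) + 200.0 = -1026.2
Financial account = -(-1026.2 + (-29.6)) = 1055.8

1055.8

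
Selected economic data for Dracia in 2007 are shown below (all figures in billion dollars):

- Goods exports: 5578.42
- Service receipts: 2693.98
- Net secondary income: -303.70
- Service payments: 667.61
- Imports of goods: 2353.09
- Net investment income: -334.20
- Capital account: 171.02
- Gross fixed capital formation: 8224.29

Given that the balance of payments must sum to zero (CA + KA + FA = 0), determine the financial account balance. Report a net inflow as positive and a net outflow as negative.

-4784.82

Goods balance = 5578.42 - 2353.09 = 3225.33
Services balance = 2693.98 - 667.61 = 2026.37
Trade balance (goods + services) = 3225.33 + 2026.37 = 5251.70
Net primary income = -334.20
Net secondary income = -303.70
Current account = 5251.70 + (-334.20) + (-303.70) = 4613.80
Financial account = -(4613.80 + 171.02) = -4784.82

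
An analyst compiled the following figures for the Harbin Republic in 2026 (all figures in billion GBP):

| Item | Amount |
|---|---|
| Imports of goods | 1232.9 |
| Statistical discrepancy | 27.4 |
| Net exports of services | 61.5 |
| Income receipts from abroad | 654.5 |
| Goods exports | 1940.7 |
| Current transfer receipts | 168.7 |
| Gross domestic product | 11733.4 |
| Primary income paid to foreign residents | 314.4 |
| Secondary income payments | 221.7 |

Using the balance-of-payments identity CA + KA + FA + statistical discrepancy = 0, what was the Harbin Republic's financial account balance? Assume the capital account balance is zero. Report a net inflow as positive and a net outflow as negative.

Goods balance = 1940.7 - 1232.9 = 707.8
Services balance = 61.5
Trade balance (goods + services) = 707.8 + 61.5 = 769.3
Net primary income = 654.5 - 314.4 = 340.1
Net secondary income = 168.7 - 221.7 = -53.0
Current account = 769.3 + 340.1 + (-53.0) = 1056.4
Financial account = -(1056.4 + 27.4) = -1083.8

-1083.8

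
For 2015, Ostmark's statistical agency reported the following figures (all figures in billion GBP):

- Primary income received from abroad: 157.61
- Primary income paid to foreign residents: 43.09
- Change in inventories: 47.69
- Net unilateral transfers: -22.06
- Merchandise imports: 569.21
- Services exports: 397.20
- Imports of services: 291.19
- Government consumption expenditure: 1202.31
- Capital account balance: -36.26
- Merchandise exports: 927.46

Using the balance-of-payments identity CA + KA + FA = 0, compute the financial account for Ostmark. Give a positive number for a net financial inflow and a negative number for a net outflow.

Goods balance = 927.46 - 569.21 = 358.25
Services balance = 397.20 - 291.19 = 106.01
Trade balance (goods + services) = 358.25 + 106.01 = 464.26
Net primary income = 157.61 - 43.09 = 114.52
Net secondary income = -22.06
Current account = 464.26 + 114.52 + (-22.06) = 556.72
Financial account = -(556.72 + (-36.26)) = -520.46

-520.46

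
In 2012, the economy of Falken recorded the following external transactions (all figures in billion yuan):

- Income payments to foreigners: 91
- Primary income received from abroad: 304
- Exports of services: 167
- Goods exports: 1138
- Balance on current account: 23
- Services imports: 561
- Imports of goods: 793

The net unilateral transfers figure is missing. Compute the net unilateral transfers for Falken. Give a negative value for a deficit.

Current account = goods balance + services balance + net primary income + net secondary income
Sum of the known components = 164
Net unilateral transfers = CA - (known components) = 23 - 164 = -141

-141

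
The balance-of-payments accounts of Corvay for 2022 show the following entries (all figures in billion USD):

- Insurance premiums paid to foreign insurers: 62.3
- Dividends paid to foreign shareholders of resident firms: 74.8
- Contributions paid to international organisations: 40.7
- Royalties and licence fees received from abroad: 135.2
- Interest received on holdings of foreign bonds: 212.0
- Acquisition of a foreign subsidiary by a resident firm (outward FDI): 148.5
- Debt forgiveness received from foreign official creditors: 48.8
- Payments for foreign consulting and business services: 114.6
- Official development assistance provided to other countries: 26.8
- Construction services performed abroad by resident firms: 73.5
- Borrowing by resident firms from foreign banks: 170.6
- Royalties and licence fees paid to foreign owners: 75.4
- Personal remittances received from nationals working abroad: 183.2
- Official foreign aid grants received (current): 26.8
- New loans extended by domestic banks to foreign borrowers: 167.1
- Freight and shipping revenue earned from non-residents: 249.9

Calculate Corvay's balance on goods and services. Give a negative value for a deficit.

Services: -114.6 + 249.9 - 75.4 - 62.3 + 135.2 + 73.5 = 206.3
Trade balance = 0.0 + 206.3 = 206.3
(Excluded from the trade balance — primary income: dividends paid to foreign shareholders of resident firms 74.8, interest received on holdings of foreign bonds 212.0; secondary income: contributions paid to international organisations 40.7, official development assistance provided to other countries 26.8, personal remittances received from nationals working abroad 183.2, official foreign aid grants received (current) 26.8; financial account: acquisition of a foreign subsidiary by a resident firm (outward FDI) 148.5, borrowing by resident firms from foreign banks 170.6, new loans extended by domestic banks to foreign borrowers 167.1; capital account: debt forgiveness received from foreign official creditors 48.8.)

206.3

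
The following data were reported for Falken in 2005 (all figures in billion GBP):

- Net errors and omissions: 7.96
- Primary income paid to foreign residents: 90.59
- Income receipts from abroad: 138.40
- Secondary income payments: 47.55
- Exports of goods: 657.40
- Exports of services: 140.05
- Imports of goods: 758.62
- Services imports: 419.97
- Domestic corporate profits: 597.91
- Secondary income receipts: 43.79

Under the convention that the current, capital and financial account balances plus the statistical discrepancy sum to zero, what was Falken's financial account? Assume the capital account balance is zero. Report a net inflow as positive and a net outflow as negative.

329.13

Goods balance = 657.40 - 758.62 = -101.22
Services balance = 140.05 - 419.97 = -279.92
Trade balance (goods + services) = -101.22 + (-279.92) = -381.14
Net primary income = 138.40 - 90.59 = 47.81
Net secondary income = 43.79 - 47.55 = -3.76
Current account = -381.14 + 47.81 + (-3.76) = -337.09
Financial account = -(-337.09 + 7.96) = 329.13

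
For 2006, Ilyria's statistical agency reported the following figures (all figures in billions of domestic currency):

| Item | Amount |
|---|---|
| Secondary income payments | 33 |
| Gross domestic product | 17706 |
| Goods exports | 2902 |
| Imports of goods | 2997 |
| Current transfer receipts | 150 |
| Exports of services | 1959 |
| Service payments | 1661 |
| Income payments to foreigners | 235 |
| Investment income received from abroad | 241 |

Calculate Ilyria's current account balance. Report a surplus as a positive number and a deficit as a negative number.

326

Goods balance = 2902 - 2997 = -95
Services balance = 1959 - 1661 = 298
Trade balance (goods + services) = -95 + 298 = 203
Net primary income = 241 - 235 = 6
Net secondary income = 150 - 33 = 117
Current account = 203 + 6 + 117 = 326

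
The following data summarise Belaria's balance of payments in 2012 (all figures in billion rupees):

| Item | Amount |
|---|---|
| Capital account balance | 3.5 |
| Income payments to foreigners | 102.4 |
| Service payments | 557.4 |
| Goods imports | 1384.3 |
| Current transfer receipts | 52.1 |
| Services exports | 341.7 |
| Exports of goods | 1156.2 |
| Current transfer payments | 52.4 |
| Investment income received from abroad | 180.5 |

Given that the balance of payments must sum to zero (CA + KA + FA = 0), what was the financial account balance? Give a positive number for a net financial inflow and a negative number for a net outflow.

362.5

Goods balance = 1156.2 - 1384.3 = -228.1
Services balance = 341.7 - 557.4 = -215.7
Trade balance (goods + services) = -228.1 + (-215.7) = -443.8
Net primary income = 180.5 - 102.4 = 78.1
Net secondary income = 52.1 - 52.4 = -0.3
Current account = -443.8 + 78.1 + (-0.3) = -366.0
Financial account = -(-366.0 + 3.5) = 362.5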